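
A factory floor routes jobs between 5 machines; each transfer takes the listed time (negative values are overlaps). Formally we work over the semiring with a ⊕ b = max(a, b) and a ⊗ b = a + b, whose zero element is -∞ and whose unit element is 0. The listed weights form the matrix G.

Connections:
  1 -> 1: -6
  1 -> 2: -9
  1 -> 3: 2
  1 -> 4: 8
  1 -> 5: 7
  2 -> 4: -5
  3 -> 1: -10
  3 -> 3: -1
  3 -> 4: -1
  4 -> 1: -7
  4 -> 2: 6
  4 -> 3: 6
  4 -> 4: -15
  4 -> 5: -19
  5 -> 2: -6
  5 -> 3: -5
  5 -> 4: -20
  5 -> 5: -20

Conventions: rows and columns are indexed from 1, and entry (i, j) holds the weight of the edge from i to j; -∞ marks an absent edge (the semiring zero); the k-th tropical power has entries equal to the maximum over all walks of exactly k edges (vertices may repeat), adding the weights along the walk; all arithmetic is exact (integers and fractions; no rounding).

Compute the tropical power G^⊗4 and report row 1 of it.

G^⊗2:
  [1, 14, 14, 2, 1]
  [-12, 1, 1, -20, -24]
  [-8, 5, 5, -2, -3]
  [-4, -9, 5, 5, 0]
  [-15, -14, -6, -6, -39]
G^⊗3:
  [4, 8, 13, 13, 8]
  [-9, -14, 0, 0, -5]
  [-5, 4, 4, 4, -1]
  [-2, 11, 11, 4, 3]
  [-13, 0, 0, -7, -8]
G^⊗4:
  [6, 19, 19, 12, 11]
  [-7, 6, 6, -1, -2]
  [-3, 10, 10, 3, 2]
  [1, 10, 10, 10, 5]
  [-10, -1, -1, -1, -6]
Answer: row 1 of G^⊗4 = [6, 19, 19, 12, 11]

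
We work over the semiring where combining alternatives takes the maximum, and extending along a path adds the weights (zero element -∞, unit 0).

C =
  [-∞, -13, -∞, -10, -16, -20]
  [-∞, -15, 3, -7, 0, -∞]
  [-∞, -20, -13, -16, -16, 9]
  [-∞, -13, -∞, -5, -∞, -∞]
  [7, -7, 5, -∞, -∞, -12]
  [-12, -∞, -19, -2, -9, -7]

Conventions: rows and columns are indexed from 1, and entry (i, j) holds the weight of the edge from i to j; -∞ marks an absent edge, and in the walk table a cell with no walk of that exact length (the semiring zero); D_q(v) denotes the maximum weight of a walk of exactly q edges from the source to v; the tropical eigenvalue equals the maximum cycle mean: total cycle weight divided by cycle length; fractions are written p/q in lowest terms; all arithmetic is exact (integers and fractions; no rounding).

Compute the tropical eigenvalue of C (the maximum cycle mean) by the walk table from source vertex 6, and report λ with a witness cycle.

q=0: [-∞, -∞, -∞, -∞, -∞, 0]
q=1: [-12, -∞, -19, -2, -9, -7]
q=2: [-2, -15, -4, -7, -16, -10]
q=3: [-9, -15, -11, -12, -15, 5]
q=4: [-7, -22, -10, 3, -4, -2]
q=5: [3, -10, 1, -2, -11, -1]
q=6: [-4, -10, -6, -3, -10, 10]
Optimal cycle mean attained by: cycle 3->6->5->3, total 9 + (-9) + 5, length 3.
Answer: λ = 5/3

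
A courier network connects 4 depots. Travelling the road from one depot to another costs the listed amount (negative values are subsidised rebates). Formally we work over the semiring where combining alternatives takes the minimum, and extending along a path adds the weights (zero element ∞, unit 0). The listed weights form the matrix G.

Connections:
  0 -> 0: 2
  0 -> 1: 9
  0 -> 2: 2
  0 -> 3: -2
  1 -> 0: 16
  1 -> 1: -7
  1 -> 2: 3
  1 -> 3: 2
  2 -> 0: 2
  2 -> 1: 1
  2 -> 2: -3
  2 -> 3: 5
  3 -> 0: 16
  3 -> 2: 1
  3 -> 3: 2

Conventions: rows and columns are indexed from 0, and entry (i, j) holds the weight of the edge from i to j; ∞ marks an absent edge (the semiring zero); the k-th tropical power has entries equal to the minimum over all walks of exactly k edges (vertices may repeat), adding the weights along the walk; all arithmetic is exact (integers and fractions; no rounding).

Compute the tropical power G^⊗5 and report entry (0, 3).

G^⊗2:
  [4, 2, -1, 0]
  [5, -14, -4, -5]
  [-1, -6, -6, 0]
  [3, 2, -2, 4]
G^⊗3:
  [1, -5, -4, 2]
  [-2, -21, -11, -12]
  [-4, -13, -9, -4]
  [0, -5, -5, 1]
G^⊗4:
  [-2, -12, -7, -3]
  [-9, -28, -18, -19]
  [-7, -20, -12, -11]
  [-3, -12, -8, -3]
G^⊗5:
  [-5, -19, -10, -10]
  [-16, -35, -25, -26]
  [-10, -27, -17, -18]
  [-6, -19, -11, -10]
Key observation: the optimum is the walk 0->1->1->1->1->3, with weight 9 + (-7) + (-7) + (-7) + 2 = -10.
Optimal value attained by: walk 0->1->1->1->1->3.
Answer: (G^⊗5)[0][3] = -10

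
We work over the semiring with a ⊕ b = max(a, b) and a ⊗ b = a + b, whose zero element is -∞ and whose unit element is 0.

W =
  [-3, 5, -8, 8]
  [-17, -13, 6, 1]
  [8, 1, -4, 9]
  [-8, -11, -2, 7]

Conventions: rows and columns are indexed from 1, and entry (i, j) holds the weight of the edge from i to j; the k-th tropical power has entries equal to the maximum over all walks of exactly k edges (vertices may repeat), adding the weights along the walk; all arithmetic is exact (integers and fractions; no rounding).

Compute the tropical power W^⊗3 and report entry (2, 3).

W^⊗2:
  [0, 2, 11, 15]
  [14, 7, 2, 15]
  [5, 13, 7, 16]
  [6, -1, 5, 14]
W^⊗3:
  [19, 12, 13, 22]
  [11, 19, 13, 22]
  [15, 10, 19, 23]
  [13, 11, 12, 21]
Key observation: the optimum is the walk 2->3->2->3, with weight 6 + 1 + 6 = 13.
Optimal value attained by: walk 2->3->2->3.
Answer: (W^⊗3)[2][3] = 13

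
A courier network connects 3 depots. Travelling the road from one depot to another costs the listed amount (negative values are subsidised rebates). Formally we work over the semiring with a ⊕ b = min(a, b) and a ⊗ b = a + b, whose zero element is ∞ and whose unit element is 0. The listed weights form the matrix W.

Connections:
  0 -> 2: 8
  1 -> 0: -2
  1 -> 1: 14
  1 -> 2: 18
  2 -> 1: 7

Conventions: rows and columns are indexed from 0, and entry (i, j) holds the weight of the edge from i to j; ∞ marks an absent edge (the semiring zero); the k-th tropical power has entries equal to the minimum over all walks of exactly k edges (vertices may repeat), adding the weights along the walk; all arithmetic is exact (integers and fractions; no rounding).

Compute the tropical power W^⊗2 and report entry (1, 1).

W^⊗2:
  [∞, 15, ∞]
  [12, 25, 6]
  [5, 21, 25]
Key observation: the optimum is the walk 1->2->1, with weight 18 + 7 = 25.
Optimal value attained by: walk 1->2->1.
Answer: (W^⊗2)[1][1] = 25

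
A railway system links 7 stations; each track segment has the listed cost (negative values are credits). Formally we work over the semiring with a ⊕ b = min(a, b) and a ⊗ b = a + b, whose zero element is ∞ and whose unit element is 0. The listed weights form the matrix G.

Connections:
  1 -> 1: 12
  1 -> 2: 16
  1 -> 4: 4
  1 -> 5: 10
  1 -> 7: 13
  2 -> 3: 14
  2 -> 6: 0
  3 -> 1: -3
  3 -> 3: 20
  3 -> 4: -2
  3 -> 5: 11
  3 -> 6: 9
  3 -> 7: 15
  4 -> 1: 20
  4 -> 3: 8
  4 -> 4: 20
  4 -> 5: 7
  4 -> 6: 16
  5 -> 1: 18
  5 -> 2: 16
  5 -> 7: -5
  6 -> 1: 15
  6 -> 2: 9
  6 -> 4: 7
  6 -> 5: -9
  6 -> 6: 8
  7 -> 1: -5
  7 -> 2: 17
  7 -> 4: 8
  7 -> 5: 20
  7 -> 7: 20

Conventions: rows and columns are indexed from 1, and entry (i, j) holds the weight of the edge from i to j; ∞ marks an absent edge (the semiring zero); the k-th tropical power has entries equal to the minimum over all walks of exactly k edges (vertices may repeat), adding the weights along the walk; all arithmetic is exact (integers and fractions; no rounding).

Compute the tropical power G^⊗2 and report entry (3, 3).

G^⊗2:
  [8, 26, 12, 16, 11, 16, 5]
  [11, 9, 34, 7, -9, 8, 29]
  [9, 13, 6, 1, 0, 14, 6]
  [5, 23, 28, 6, 7, 17, 2]
  [-10, 12, 30, 3, 15, 16, 15]
  [9, 7, 15, 15, -1, 9, -14]
  [7, 11, 16, -1, 5, 17, 8]
Key observation: the optimum is the walk 3->4->3, with weight (-2) + 8 = 6.
Optimal value attained by: walk 3->4->3.
Answer: (G^⊗2)[3][3] = 6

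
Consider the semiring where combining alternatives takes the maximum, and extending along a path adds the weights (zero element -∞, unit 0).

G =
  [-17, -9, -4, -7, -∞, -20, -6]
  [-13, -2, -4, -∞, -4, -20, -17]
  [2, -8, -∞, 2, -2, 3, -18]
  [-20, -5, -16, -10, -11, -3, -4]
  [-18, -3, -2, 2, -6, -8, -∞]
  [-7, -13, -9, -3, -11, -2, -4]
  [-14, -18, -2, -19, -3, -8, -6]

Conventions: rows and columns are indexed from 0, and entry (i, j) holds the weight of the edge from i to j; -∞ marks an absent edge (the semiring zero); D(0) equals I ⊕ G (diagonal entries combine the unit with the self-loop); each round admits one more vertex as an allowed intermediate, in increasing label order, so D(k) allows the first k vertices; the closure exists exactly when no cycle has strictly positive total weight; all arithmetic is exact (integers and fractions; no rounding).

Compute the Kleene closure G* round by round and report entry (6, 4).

D(0):
  [0, -9, -4, -7, -∞, -20, -6]
  [-13, 0, -4, -∞, -4, -20, -17]
  [2, -8, 0, 2, -2, 3, -18]
  [-20, -5, -16, 0, -11, -3, -4]
  [-18, -3, -2, 2, 0, -8, -∞]
  [-7, -13, -9, -3, -11, 0, -4]
  [-14, -18, -2, -19, -3, -8, 0]
D(1):
  [0, -9, -4, -7, -∞, -20, -6]
  [-13, 0, -4, -20, -4, -20, -17]
  [2, -7, 0, 2, -2, 3, -4]
  [-20, -5, -16, 0, -11, -3, -4]
  [-18, -3, -2, 2, 0, -8, -24]
  [-7, -13, -9, -3, -11, 0, -4]
  [-14, -18, -2, -19, -3, -8, 0]
D(2):
  [0, -9, -4, -7, -13, -20, -6]
  [-13, 0, -4, -20, -4, -20, -17]
  [2, -7, 0, 2, -2, 3, -4]
  [-18, -5, -9, 0, -9, -3, -4]
  [-16, -3, -2, 2, 0, -8, -20]
  [-7, -13, -9, -3, -11, 0, -4]
  [-14, -18, -2, -19, -3, -8, 0]
D(3):
  [0, -9, -4, -2, -6, -1, -6]
  [-2, 0, -4, -2, -4, -1, -8]
  [2, -7, 0, 2, -2, 3, -4]
  [-7, -5, -9, 0, -9, -3, -4]
  [0, -3, -2, 2, 0, 1, -6]
  [-7, -13, -9, -3, -11, 0, -4]
  [0, -9, -2, 0, -3, 1, 0]
D(4):
  [0, -7, -4, -2, -6, -1, -6]
  [-2, 0, -4, -2, -4, -1, -6]
  [2, -3, 0, 2, -2, 3, -2]
  [-7, -5, -9, 0, -9, -3, -4]
  [0, -3, -2, 2, 0, 1, -2]
  [-7, -8, -9, -3, -11, 0, -4]
  [0, -5, -2, 0, -3, 1, 0]
D(5):
  [0, -7, -4, -2, -6, -1, -6]
  [-2, 0, -4, -2, -4, -1, -6]
  [2, -3, 0, 2, -2, 3, -2]
  [-7, -5, -9, 0, -9, -3, -4]
  [0, -3, -2, 2, 0, 1, -2]
  [-7, -8, -9, -3, -11, 0, -4]
  [0, -5, -2, 0, -3, 1, 0]
D(6):
  [0, -7, -4, -2, -6, -1, -5]
  [-2, 0, -4, -2, -4, -1, -5]
  [2, -3, 0, 2, -2, 3, -1]
  [-7, -5, -9, 0, -9, -3, -4]
  [0, -3, -2, 2, 0, 1, -2]
  [-7, -8, -9, -3, -11, 0, -4]
  [0, -5, -2, 0, -3, 1, 0]
D(7):
  [0, -7, -4, -2, -6, -1, -5]
  [-2, 0, -4, -2, -4, -1, -5]
  [2, -3, 0, 2, -2, 3, -1]
  [-4, -5, -6, 0, -7, -3, -4]
  [0, -3, -2, 2, 0, 1, -2]
  [-4, -8, -6, -3, -7, 0, -4]
  [0, -5, -2, 0, -3, 1, 0]
Answer: G*[6][4] = -3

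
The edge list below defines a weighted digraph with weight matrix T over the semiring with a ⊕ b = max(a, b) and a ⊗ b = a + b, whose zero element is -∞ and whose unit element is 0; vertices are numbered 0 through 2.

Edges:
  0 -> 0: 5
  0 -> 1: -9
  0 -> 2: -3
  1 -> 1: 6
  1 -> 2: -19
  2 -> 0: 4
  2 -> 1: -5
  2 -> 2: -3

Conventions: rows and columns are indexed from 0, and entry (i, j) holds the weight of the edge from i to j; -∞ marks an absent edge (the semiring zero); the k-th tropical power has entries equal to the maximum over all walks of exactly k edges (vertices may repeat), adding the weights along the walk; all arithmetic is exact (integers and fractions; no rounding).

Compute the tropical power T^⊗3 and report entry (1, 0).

T^⊗2:
  [10, -3, 2]
  [-15, 12, -13]
  [9, 1, 1]
T^⊗3:
  [15, 3, 7]
  [-9, 18, -7]
  [14, 7, 6]
Key observation: the optimum is the walk 1->1->2->0, with weight 6 + (-19) + 4 = -9.
Optimal value attained by: walk 1->1->2->0.
Answer: (T^⊗3)[1][0] = -9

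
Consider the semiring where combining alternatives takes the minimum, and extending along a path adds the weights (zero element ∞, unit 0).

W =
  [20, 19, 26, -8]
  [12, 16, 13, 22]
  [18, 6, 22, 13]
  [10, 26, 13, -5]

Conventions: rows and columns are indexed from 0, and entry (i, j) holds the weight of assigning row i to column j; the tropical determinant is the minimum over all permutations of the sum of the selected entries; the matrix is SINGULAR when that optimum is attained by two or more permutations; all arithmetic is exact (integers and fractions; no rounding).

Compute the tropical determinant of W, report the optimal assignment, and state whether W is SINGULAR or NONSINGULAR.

σ = (0, 1, 2, 3): 20 + 16 + 22 + (-5) = 53
σ = (0, 1, 3, 2): 20 + 16 + 13 + 13 = 62
σ = (0, 2, 1, 3): 20 + 13 + 6 + (-5) = 34
σ = (0, 2, 3, 1): 20 + 13 + 13 + 26 = 72
σ = (0, 3, 1, 2): 20 + 22 + 6 + 13 = 61
σ = (0, 3, 2, 1): 20 + 22 + 22 + 26 = 90
σ = (1, 0, 2, 3): 19 + 12 + 22 + (-5) = 48
σ = (1, 0, 3, 2): 19 + 12 + 13 + 13 = 57
σ = (1, 2, 0, 3): 19 + 13 + 18 + (-5) = 45
σ = (1, 2, 3, 0): 19 + 13 + 13 + 10 = 55
σ = (1, 3, 0, 2): 19 + 22 + 18 + 13 = 72
σ = (1, 3, 2, 0): 19 + 22 + 22 + 10 = 73
σ = (2, 0, 1, 3): 26 + 12 + 6 + (-5) = 39
σ = (2, 0, 3, 1): 26 + 12 + 13 + 26 = 77
σ = (2, 1, 0, 3): 26 + 16 + 18 + (-5) = 55
σ = (2, 1, 3, 0): 26 + 16 + 13 + 10 = 65
σ = (2, 3, 0, 1): 26 + 22 + 18 + 26 = 92
σ = (2, 3, 1, 0): 26 + 22 + 6 + 10 = 64
σ = (3, 0, 1, 2): (-8) + 12 + 6 + 13 = 23
σ = (3, 0, 2, 1): (-8) + 12 + 22 + 26 = 52
σ = (3, 1, 0, 2): (-8) + 16 + 18 + 13 = 39
σ = (3, 1, 2, 0): (-8) + 16 + 22 + 10 = 40
σ = (3, 2, 0, 1): (-8) + 13 + 18 + 26 = 49
σ = (3, 2, 1, 0): (-8) + 13 + 6 + 10 = 21
Optimal value attained by: σ = (3, 2, 1, 0).
Answer: det⊕(W) = 21; verdict: NONSINGULAR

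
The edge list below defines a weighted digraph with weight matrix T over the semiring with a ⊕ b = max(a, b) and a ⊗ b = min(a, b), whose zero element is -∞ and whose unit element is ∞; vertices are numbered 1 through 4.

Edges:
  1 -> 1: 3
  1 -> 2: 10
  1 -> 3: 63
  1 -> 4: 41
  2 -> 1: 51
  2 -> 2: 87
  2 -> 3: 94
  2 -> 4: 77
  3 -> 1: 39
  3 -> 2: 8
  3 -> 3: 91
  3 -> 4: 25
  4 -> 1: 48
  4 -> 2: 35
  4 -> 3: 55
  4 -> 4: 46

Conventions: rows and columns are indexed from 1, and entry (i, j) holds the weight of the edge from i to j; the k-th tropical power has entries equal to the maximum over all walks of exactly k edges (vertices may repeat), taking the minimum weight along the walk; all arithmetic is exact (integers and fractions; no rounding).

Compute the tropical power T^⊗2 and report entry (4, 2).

T^⊗2:
  [41, 35, 63, 41]
  [51, 87, 91, 77]
  [39, 25, 91, 39]
  [46, 35, 55, 46]
Key observation: the optimum is the walk 4->2->2, with weight 35 min 87 = 35.
Optimal value attained by: walk 4->2->2.
Answer: (T^⊗2)[4][2] = 35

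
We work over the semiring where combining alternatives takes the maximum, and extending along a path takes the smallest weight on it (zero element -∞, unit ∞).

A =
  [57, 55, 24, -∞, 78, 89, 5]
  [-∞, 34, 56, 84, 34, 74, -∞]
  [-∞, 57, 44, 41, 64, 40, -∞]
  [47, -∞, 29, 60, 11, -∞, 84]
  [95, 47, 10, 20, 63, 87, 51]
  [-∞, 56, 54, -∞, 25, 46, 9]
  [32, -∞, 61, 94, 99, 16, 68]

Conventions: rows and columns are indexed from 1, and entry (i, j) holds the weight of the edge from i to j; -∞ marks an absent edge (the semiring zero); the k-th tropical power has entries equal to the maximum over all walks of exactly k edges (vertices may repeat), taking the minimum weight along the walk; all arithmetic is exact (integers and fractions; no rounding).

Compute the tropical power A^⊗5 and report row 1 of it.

A^⊗2:
  [78, 56, 55, 55, 63, 78, 51]
  [47, 56, 54, 60, 56, 46, 84]
  [64, 47, 56, 57, 63, 64, 51]
  [47, 47, 61, 84, 84, 47, 68]
  [63, 56, 54, 51, 78, 89, 51]
  [25, 54, 56, 56, 54, 56, 25]
  [95, 57, 61, 68, 68, 87, 84]
A^⊗3:
  [63, 56, 56, 56, 78, 78, 55]
  [56, 54, 61, 84, 84, 56, 68]
  [63, 56, 54, 57, 64, 64, 57]
  [84, 57, 61, 68, 68, 84, 84]
  [78, 56, 56, 56, 63, 78, 51]
  [54, 56, 54, 56, 56, 54, 56]
  [68, 57, 61, 84, 84, 89, 68]
A^⊗4:
  [78, 56, 56, 56, 63, 78, 56]
  [84, 57, 61, 68, 68, 84, 84]
  [64, 56, 57, 57, 63, 64, 57]
  [68, 57, 61, 84, 84, 84, 68]
  [63, 56, 56, 56, 78, 78, 56]
  [56, 54, 56, 56, 56, 56, 56]
  [84, 57, 61, 68, 68, 84, 84]
A^⊗5:
  [63, 56, 56, 56, 78, 78, 56]
  [68, 57, 61, 84, 84, 84, 68]
  [63, 57, 57, 57, 64, 64, 57]
  [84, 57, 61, 68, 68, 84, 84]
  [78, 56, 56, 56, 63, 78, 56]
  [56, 56, 56, 56, 56, 56, 56]
  [68, 57, 61, 84, 84, 84, 68]
Answer: row 1 of A^⊗5 = [63, 56, 56, 56, 78, 78, 56]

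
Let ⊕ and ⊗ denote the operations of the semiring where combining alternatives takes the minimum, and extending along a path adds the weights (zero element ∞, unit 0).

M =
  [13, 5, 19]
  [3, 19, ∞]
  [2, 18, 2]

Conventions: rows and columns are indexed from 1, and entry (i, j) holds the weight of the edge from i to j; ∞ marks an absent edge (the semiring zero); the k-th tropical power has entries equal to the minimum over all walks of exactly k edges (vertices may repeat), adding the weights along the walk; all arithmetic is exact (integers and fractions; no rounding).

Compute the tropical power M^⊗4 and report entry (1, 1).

M^⊗2:
  [8, 18, 21]
  [16, 8, 22]
  [4, 7, 4]
M^⊗3:
  [21, 13, 23]
  [11, 21, 24]
  [6, 9, 6]
M^⊗4:
  [16, 26, 25]
  [24, 16, 26]
  [8, 11, 8]
Key observation: the optimum is the walk 1->2->1->2->1, with weight 5 + 3 + 5 + 3 = 16.
Optimal value attained by: walk 1->2->1->2->1.
Answer: (M^⊗4)[1][1] = 16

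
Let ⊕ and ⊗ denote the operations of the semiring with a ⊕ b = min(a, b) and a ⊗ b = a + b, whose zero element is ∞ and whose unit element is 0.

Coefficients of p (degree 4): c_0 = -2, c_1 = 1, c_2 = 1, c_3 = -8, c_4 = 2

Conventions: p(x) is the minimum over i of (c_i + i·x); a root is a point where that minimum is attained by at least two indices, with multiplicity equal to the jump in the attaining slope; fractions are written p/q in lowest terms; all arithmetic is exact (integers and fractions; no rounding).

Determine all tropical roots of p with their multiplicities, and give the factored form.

hull edge (i=0, c=-2) to (i=3, c=-8): slope -2, span 3
hull edge (i=3, c=-8) to (i=4, c=2): slope 10, span 1
Factored form: p(x) = 2 ⊗ (x ⊕ (-10)) ⊗ (x ⊕ 2) ⊗ (x ⊕ 2) ⊗ (x ⊕ 2)
Answer: roots = -10 (mult 1), 2 (mult 3)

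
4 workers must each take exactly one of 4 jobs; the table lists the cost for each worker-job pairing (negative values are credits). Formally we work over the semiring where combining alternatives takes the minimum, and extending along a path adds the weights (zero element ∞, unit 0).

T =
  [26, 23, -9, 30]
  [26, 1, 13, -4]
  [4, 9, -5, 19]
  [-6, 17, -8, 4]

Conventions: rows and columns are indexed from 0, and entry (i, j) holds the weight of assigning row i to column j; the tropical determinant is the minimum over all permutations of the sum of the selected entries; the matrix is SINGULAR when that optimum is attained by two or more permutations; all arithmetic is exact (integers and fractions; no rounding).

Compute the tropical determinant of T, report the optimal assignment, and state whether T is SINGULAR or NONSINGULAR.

σ = (0, 1, 2, 3): 26 + 1 + (-5) + 4 = 26
σ = (0, 1, 3, 2): 26 + 1 + 19 + (-8) = 38
σ = (0, 2, 1, 3): 26 + 13 + 9 + 4 = 52
σ = (0, 2, 3, 1): 26 + 13 + 19 + 17 = 75
σ = (0, 3, 1, 2): 26 + (-4) + 9 + (-8) = 23
σ = (0, 3, 2, 1): 26 + (-4) + (-5) + 17 = 34
σ = (1, 0, 2, 3): 23 + 26 + (-5) + 4 = 48
σ = (1, 0, 3, 2): 23 + 26 + 19 + (-8) = 60
σ = (1, 2, 0, 3): 23 + 13 + 4 + 4 = 44
σ = (1, 2, 3, 0): 23 + 13 + 19 + (-6) = 49
σ = (1, 3, 0, 2): 23 + (-4) + 4 + (-8) = 15
σ = (1, 3, 2, 0): 23 + (-4) + (-5) + (-6) = 8
σ = (2, 0, 1, 3): (-9) + 26 + 9 + 4 = 30
σ = (2, 0, 3, 1): (-9) + 26 + 19 + 17 = 53
σ = (2, 1, 0, 3): (-9) + 1 + 4 + 4 = 0
σ = (2, 1, 3, 0): (-9) + 1 + 19 + (-6) = 5
σ = (2, 3, 0, 1): (-9) + (-4) + 4 + 17 = 8
σ = (2, 3, 1, 0): (-9) + (-4) + 9 + (-6) = -10
σ = (3, 0, 1, 2): 30 + 26 + 9 + (-8) = 57
σ = (3, 0, 2, 1): 30 + 26 + (-5) + 17 = 68
σ = (3, 1, 0, 2): 30 + 1 + 4 + (-8) = 27
σ = (3, 1, 2, 0): 30 + 1 + (-5) + (-6) = 20
σ = (3, 2, 0, 1): 30 + 13 + 4 + 17 = 64
σ = (3, 2, 1, 0): 30 + 13 + 9 + (-6) = 46
Optimal value attained by: σ = (2, 3, 1, 0).
Answer: det⊕(T) = -10; verdict: NONSINGULAR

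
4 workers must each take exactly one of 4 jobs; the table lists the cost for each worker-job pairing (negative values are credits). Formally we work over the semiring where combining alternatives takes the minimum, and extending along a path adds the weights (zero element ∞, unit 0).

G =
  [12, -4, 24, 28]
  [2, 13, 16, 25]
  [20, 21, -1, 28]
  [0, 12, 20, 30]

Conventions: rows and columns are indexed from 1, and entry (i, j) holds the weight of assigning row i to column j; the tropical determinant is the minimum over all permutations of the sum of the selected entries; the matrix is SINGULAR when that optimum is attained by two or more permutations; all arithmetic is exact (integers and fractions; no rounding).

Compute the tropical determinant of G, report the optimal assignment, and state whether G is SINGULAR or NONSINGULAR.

σ = (1, 2, 3, 4): 12 + 13 + (-1) + 30 = 54
σ = (1, 2, 4, 3): 12 + 13 + 28 + 20 = 73
σ = (1, 3, 2, 4): 12 + 16 + 21 + 30 = 79
σ = (1, 3, 4, 2): 12 + 16 + 28 + 12 = 68
σ = (1, 4, 2, 3): 12 + 25 + 21 + 20 = 78
σ = (1, 4, 3, 2): 12 + 25 + (-1) + 12 = 48
σ = (2, 1, 3, 4): (-4) + 2 + (-1) + 30 = 27
σ = (2, 1, 4, 3): (-4) + 2 + 28 + 20 = 46
σ = (2, 3, 1, 4): (-4) + 16 + 20 + 30 = 62
σ = (2, 3, 4, 1): (-4) + 16 + 28 + 0 = 40
σ = (2, 4, 1, 3): (-4) + 25 + 20 + 20 = 61
σ = (2, 4, 3, 1): (-4) + 25 + (-1) + 0 = 20
σ = (3, 1, 2, 4): 24 + 2 + 21 + 30 = 77
σ = (3, 1, 4, 2): 24 + 2 + 28 + 12 = 66
σ = (3, 2, 1, 4): 24 + 13 + 20 + 30 = 87
σ = (3, 2, 4, 1): 24 + 13 + 28 + 0 = 65
σ = (3, 4, 1, 2): 24 + 25 + 20 + 12 = 81
σ = (3, 4, 2, 1): 24 + 25 + 21 + 0 = 70
σ = (4, 1, 2, 3): 28 + 2 + 21 + 20 = 71
σ = (4, 1, 3, 2): 28 + 2 + (-1) + 12 = 41
σ = (4, 2, 1, 3): 28 + 13 + 20 + 20 = 81
σ = (4, 2, 3, 1): 28 + 13 + (-1) + 0 = 40
σ = (4, 3, 1, 2): 28 + 16 + 20 + 12 = 76
σ = (4, 3, 2, 1): 28 + 16 + 21 + 0 = 65
Optimal value attained by: σ = (2, 4, 3, 1).
Answer: det⊕(G) = 20; verdict: NONSINGULAR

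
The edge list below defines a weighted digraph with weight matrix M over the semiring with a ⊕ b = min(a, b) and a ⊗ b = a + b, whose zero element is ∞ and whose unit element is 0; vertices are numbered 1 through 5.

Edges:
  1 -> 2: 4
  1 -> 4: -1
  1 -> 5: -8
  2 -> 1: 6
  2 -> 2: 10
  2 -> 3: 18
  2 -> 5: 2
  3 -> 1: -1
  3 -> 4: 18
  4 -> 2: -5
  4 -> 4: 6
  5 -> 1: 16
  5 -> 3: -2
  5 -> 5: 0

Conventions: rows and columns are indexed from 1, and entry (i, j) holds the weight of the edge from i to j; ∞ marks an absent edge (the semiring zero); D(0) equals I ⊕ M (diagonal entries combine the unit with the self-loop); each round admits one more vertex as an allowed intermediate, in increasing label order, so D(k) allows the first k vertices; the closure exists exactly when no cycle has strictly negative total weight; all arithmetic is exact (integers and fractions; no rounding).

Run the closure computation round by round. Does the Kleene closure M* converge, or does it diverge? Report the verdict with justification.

D(0):
  [0, 4, ∞, -1, -8]
  [6, 0, 18, ∞, 2]
  [-1, ∞, 0, 18, ∞]
  [∞, -5, ∞, 0, ∞]
  [16, ∞, -2, ∞, 0]
D(1):
  [0, 4, ∞, -1, -8]
  [6, 0, 18, 5, -2]
  [-1, 3, 0, -2, -9]
  [∞, -5, ∞, 0, ∞]
  [16, 20, -2, 15, 0]
D(2):
  [0, 4, 22, -1, -8]
  [6, 0, 18, 5, -2]
  [-1, 3, 0, -2, -9]
  [1, -5, 13, 0, -7]
  [16, 20, -2, 15, 0]
Detection: at round 3, diagonal entry (5, 5) turns strictly negative.
Key observation: the cycle 5->3->1->5 has total weight (-2) + (-1) + (-8), which is strictly negative.
Answer: DIVERGES — negative cycle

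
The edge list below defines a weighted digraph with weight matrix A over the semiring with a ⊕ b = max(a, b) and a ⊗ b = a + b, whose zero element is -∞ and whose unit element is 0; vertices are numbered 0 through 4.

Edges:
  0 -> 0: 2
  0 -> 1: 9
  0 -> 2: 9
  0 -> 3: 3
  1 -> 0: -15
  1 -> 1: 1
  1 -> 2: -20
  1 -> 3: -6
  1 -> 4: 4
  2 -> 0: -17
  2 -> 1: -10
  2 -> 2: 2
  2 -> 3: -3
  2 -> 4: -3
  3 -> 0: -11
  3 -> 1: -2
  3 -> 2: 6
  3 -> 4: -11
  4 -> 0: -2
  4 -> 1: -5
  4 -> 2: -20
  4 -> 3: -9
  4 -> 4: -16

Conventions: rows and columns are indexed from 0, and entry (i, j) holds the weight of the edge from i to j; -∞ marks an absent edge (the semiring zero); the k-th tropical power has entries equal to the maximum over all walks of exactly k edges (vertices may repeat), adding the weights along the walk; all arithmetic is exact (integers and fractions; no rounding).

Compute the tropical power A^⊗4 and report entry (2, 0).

A^⊗2:
  [4, 11, 11, 6, 13]
  [2, 2, 0, -5, 5]
  [-5, -5, 4, -1, -1]
  [-9, -1, 8, 3, 3]
  [0, 7, 7, 1, -1]
A^⊗3:
  [11, 13, 13, 8, 15]
  [4, 11, 11, 5, 6]
  [-3, 4, 6, 1, 1]
  [1, 1, 10, 5, 5]
  [2, 9, 9, 4, 11]
A^⊗4:
  [13, 20, 20, 14, 17]
  [6, 13, 13, 8, 15]
  [-1, 6, 8, 3, 8]
  [3, 10, 12, 7, 7]
  [9, 11, 11, 6, 13]
Key observation: the optimum is the walk 2->2->2->4->0, with weight 2 + 2 + (-3) + (-2) = -1.
Optimal value attained by: walk 2->2->2->4->0.
Answer: (A^⊗4)[2][0] = -1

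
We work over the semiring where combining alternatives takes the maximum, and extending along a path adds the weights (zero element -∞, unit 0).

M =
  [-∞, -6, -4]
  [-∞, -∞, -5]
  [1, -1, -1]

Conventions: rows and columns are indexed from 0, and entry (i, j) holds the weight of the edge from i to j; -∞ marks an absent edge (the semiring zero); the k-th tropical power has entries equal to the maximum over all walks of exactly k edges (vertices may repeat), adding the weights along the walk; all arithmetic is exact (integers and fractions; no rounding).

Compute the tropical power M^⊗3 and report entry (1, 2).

M^⊗2:
  [-3, -5, -5]
  [-4, -6, -6]
  [0, -2, -2]
M^⊗3:
  [-4, -6, -6]
  [-5, -7, -7]
  [-1, -3, -3]
Key observation: the optimum is the walk 1->2->2->2, with weight (-5) + (-1) + (-1) = -7.
Optimal value attained by: walk 1->2->2->2.
Answer: (M^⊗3)[1][2] = -7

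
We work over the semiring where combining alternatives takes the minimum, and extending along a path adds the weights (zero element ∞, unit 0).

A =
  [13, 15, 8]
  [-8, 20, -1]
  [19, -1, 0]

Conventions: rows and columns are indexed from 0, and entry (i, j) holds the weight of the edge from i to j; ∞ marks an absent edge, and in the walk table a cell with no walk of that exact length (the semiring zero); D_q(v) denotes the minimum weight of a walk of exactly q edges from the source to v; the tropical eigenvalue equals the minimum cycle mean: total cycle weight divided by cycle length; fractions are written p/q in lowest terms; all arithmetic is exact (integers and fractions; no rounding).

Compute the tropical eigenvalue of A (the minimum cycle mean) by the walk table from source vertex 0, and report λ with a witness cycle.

q=0: [0, ∞, ∞]
q=1: [13, 15, 8]
q=2: [7, 7, 8]
q=3: [-1, 7, 6]
Optimal cycle mean attained by: cycle 1->2->1, total (-1) + (-1), length 2.
Answer: λ = -1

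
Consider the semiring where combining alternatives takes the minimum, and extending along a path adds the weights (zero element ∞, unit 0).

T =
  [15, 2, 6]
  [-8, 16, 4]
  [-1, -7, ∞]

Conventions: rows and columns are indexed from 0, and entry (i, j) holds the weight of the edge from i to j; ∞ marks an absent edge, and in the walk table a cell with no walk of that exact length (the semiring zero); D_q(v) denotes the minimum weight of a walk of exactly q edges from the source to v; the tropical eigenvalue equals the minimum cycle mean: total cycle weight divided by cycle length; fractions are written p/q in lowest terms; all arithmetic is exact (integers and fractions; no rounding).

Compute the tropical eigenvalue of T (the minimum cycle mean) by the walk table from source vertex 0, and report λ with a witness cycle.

q=0: [0, ∞, ∞]
q=1: [15, 2, 6]
q=2: [-6, -1, 6]
q=3: [-9, -4, 0]
Optimal cycle mean attained by: cycle 0->1->0, total 2 + (-8), length 2.
Answer: λ = -3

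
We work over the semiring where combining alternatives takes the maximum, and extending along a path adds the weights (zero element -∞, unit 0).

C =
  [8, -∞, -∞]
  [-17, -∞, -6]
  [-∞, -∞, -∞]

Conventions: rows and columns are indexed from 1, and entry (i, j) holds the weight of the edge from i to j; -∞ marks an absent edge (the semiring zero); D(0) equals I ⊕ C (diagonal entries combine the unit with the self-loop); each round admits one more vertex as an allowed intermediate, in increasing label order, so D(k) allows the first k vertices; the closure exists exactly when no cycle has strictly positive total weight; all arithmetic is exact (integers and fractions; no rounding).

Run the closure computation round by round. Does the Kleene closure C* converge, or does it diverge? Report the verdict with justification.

Detection: at round 0, diagonal entry (1, 1) turns strictly positive.
Key observation: the cycle 1->1 has total weight 8, which is strictly positive.
Answer: DIVERGES — positive cycle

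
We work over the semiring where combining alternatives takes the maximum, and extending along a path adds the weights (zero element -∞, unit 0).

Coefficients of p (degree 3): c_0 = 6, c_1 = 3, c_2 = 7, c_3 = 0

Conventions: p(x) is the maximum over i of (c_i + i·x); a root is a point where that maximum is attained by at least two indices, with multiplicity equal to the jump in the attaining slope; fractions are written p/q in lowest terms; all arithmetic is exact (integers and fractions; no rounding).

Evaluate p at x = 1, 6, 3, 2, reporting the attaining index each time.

p(1) = max(6+0·1=6, 3+1·1=4, 7+2·1=9, 0+3·1=3) = 9 (attained by i=2)
p(6) = max(6+0·6=6, 3+1·6=9, 7+2·6=19, 0+3·6=18) = 19 (attained by i=2)
p(3) = max(6+0·3=6, 3+1·3=6, 7+2·3=13, 0+3·3=9) = 13 (attained by i=2)
p(2) = max(6+0·2=6, 3+1·2=5, 7+2·2=11, 0+3·2=6) = 11 (attained by i=2)
Answer: p(1) = 9; p(6) = 19; p(3) = 13; p(2) = 11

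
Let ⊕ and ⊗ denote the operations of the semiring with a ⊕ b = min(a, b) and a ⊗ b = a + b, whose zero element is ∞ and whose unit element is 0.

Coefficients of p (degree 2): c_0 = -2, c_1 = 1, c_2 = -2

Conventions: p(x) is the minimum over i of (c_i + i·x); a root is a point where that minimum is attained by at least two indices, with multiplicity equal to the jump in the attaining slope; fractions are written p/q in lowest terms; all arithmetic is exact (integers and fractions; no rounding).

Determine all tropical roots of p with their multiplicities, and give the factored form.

hull edge (i=0, c=-2) to (i=2, c=-2): slope 0, span 2
Factored form: p(x) = -2 ⊗ (x ⊕ 0) ⊗ (x ⊕ 0)
Answer: roots = 0 (mult 2)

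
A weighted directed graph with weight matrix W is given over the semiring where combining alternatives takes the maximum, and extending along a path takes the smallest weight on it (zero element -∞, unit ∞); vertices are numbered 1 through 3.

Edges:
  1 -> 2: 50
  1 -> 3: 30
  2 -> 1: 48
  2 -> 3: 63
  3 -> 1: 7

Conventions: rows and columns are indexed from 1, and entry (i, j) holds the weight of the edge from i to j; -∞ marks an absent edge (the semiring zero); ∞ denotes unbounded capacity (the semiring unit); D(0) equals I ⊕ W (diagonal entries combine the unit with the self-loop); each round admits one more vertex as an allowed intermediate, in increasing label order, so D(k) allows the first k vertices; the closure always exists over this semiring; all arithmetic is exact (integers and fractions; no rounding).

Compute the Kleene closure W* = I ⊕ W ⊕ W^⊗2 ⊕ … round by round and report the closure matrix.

D(0):
  [∞, 50, 30]
  [48, ∞, 63]
  [7, -∞, ∞]
D(1):
  [∞, 50, 30]
  [48, ∞, 63]
  [7, 7, ∞]
D(2):
  [∞, 50, 50]
  [48, ∞, 63]
  [7, 7, ∞]
D(3):
  [∞, 50, 50]
  [48, ∞, 63]
  [7, 7, ∞]
Answer: W* = [[∞, 50, 50], [48, ∞, 63], [7, 7, ∞]]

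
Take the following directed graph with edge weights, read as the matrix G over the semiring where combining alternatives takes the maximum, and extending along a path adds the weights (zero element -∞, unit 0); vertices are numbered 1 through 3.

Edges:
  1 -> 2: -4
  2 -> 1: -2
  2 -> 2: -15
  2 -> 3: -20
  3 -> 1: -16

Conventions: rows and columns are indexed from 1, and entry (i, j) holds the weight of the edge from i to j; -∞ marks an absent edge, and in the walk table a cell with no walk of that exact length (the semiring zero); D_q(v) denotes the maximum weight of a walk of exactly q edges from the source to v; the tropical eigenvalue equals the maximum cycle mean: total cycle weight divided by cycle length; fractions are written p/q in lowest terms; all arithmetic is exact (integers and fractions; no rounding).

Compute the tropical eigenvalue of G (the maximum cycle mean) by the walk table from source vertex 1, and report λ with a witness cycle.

q=0: [0, -∞, -∞]
q=1: [-∞, -4, -∞]
q=2: [-6, -19, -24]
q=3: [-21, -10, -39]
Optimal cycle mean attained by: cycle 1->2->1, total (-4) + (-2), length 2.
Answer: λ = -3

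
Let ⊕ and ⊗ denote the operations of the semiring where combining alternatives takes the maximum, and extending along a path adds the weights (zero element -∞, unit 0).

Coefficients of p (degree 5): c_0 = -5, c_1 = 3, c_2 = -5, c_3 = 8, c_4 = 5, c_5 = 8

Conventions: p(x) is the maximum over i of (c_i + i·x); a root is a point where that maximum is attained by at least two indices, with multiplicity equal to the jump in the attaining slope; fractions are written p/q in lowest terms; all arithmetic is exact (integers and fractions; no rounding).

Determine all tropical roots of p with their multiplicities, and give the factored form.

hull edge (i=0, c=-5) to (i=1, c=3): slope 8, span 1
hull edge (i=1, c=3) to (i=3, c=8): slope 5/2, span 2
hull edge (i=3, c=8) to (i=5, c=8): slope 0, span 2
Factored form: p(x) = 8 ⊗ (x ⊕ (-8)) ⊗ (x ⊕ (-5/2)) ⊗ (x ⊕ (-5/2)) ⊗ (x ⊕ 0) ⊗ (x ⊕ 0)
Answer: roots = -8 (mult 1), -5/2 (mult 2), 0 (mult 2)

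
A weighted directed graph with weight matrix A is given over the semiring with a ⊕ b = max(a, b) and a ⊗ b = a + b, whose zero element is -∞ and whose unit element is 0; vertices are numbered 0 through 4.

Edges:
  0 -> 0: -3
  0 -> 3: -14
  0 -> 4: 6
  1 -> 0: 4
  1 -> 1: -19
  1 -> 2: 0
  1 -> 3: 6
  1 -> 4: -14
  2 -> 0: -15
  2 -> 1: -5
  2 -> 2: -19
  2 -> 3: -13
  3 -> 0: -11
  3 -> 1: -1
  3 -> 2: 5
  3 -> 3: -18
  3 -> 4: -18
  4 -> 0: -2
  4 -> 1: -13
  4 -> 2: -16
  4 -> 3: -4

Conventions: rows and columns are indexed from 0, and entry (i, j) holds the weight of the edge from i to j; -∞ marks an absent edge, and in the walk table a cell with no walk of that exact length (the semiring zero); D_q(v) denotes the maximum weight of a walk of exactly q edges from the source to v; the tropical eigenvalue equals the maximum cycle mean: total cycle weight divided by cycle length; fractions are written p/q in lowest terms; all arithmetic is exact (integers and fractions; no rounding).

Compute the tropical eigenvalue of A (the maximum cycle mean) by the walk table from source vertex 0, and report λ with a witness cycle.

q=0: [0, -∞, -∞, -∞, -∞]
q=1: [-3, -∞, -∞, -14, 6]
q=2: [4, -7, -9, 2, 3]
q=3: [1, 1, 7, -1, 10]
q=4: [8, 2, 4, 7, 7]
q=5: [6, 6, 12, 8, 14]
Optimal cycle mean attained by: cycle 1->3->1, total 6 + (-1), length 2.
Answer: λ = 5/2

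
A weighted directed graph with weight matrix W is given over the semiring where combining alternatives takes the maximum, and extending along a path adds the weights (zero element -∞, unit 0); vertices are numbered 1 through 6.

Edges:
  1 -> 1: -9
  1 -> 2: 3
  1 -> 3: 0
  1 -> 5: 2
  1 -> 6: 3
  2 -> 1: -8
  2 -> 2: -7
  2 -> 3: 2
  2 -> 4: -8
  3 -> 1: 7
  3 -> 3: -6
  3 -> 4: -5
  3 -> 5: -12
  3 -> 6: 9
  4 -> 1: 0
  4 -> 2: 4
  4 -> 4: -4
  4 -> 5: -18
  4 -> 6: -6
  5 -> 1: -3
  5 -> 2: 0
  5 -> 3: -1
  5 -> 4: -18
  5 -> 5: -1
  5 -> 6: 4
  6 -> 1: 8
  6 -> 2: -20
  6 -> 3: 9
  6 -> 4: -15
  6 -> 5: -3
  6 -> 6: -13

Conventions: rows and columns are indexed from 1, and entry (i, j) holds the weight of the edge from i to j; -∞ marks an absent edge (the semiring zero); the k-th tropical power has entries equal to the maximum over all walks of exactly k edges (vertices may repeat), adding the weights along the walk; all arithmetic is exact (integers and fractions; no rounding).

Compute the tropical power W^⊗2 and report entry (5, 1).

W^⊗2:
  [11, 2, 12, -5, 1, 9]
  [9, -4, -4, -3, -6, 11]
  [17, 10, 18, -6, 9, 10]
  [2, 3, 6, -4, 2, 3]
  [12, 0, 13, -6, 1, 8]
  [16, 11, 8, 4, 10, 18]
Key observation: the optimum is the walk 5->6->1, with weight 4 + 8 = 12.
Optimal value attained by: walk 5->6->1.
Answer: (W^⊗2)[5][1] = 12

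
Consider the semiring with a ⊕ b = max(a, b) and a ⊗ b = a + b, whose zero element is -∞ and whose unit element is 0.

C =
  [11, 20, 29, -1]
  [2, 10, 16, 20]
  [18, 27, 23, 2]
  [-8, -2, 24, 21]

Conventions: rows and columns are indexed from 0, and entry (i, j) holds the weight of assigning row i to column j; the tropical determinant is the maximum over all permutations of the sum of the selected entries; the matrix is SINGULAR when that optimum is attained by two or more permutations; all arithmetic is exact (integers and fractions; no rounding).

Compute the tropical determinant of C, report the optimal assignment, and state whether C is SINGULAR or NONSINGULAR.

σ = (0, 1, 2, 3): 11 + 10 + 23 + 21 = 65
σ = (0, 1, 3, 2): 11 + 10 + 2 + 24 = 47
σ = (0, 2, 1, 3): 11 + 16 + 27 + 21 = 75
σ = (0, 2, 3, 1): 11 + 16 + 2 + (-2) = 27
σ = (0, 3, 1, 2): 11 + 20 + 27 + 24 = 82
σ = (0, 3, 2, 1): 11 + 20 + 23 + (-2) = 52
σ = (1, 0, 2, 3): 20 + 2 + 23 + 21 = 66
σ = (1, 0, 3, 2): 20 + 2 + 2 + 24 = 48
σ = (1, 2, 0, 3): 20 + 16 + 18 + 21 = 75
σ = (1, 2, 3, 0): 20 + 16 + 2 + (-8) = 30
σ = (1, 3, 0, 2): 20 + 20 + 18 + 24 = 82
σ = (1, 3, 2, 0): 20 + 20 + 23 + (-8) = 55
σ = (2, 0, 1, 3): 29 + 2 + 27 + 21 = 79
σ = (2, 0, 3, 1): 29 + 2 + 2 + (-2) = 31
σ = (2, 1, 0, 3): 29 + 10 + 18 + 21 = 78
σ = (2, 1, 3, 0): 29 + 10 + 2 + (-8) = 33
σ = (2, 3, 0, 1): 29 + 20 + 18 + (-2) = 65
σ = (2, 3, 1, 0): 29 + 20 + 27 + (-8) = 68
σ = (3, 0, 1, 2): (-1) + 2 + 27 + 24 = 52
σ = (3, 0, 2, 1): (-1) + 2 + 23 + (-2) = 22
σ = (3, 1, 0, 2): (-1) + 10 + 18 + 24 = 51
σ = (3, 1, 2, 0): (-1) + 10 + 23 + (-8) = 24
σ = (3, 2, 0, 1): (-1) + 16 + 18 + (-2) = 31
σ = (3, 2, 1, 0): (-1) + 16 + 27 + (-8) = 34
Optimal value attained by: σ = (0, 3, 1, 2).
Answer: det⊕(C) = 82; verdict: SINGULAR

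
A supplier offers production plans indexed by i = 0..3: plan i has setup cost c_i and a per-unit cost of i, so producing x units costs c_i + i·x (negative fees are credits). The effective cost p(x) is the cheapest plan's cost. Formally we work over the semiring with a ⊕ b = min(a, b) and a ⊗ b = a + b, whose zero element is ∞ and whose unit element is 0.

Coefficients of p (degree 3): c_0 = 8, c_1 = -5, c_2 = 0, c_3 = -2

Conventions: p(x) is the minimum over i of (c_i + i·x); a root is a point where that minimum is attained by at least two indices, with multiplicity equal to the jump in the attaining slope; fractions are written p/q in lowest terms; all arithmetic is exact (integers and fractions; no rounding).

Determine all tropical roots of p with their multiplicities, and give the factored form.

hull edge (i=0, c=8) to (i=1, c=-5): slope -13, span 1
hull edge (i=1, c=-5) to (i=3, c=-2): slope 3/2, span 2
Factored form: p(x) = -2 ⊗ (x ⊕ (-3/2)) ⊗ (x ⊕ (-3/2)) ⊗ (x ⊕ 13)
Answer: roots = -3/2 (mult 2), 13 (mult 1)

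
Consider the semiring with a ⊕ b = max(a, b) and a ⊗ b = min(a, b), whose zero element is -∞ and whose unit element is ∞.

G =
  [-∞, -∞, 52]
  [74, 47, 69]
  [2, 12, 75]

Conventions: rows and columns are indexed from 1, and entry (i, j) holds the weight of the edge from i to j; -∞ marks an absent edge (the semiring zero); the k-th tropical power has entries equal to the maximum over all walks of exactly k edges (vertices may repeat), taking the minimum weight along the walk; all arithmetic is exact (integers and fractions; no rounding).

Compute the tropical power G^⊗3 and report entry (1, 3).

G^⊗2:
  [2, 12, 52]
  [47, 47, 69]
  [12, 12, 75]
G^⊗3:
  [12, 12, 52]
  [47, 47, 69]
  [12, 12, 75]
Key observation: the optimum is the walk 1->3->3->3, with weight 52 min 75 min 75 = 52.
Optimal value attained by: walk 1->3->3->3.
Answer: (G^⊗3)[1][3] = 52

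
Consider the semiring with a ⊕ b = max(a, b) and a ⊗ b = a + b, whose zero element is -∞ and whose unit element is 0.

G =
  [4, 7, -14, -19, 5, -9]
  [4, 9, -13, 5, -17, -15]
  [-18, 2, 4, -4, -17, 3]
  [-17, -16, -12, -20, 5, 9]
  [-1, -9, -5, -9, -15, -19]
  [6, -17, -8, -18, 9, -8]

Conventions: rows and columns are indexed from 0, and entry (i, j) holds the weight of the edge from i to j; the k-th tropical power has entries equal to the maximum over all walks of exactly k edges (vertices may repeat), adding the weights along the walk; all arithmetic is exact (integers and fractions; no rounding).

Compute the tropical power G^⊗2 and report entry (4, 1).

G^⊗2:
  [11, 16, 0, 12, 9, -5]
  [13, 18, -4, 14, 10, 14]
  [9, 11, 8, 7, 12, 7]
  [15, -4, 1, -4, 18, 1]
  [3, 6, -1, -4, 4, 0]
  [10, 13, 4, 0, 11, -3]
Key observation: the optimum is the walk 4->0->1, with weight (-1) + 7 = 6.
Optimal value attained by: walk 4->0->1.
Answer: (G^⊗2)[4][1] = 6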